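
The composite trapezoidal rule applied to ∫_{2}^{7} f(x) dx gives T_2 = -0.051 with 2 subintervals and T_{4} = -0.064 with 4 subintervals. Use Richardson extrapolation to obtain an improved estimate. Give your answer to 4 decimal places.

R = (4·T_{4} − T_2) / 3 = (4·(-0.064) − (-0.051))/3 = (-0.205)/3 = -0.0683.

-0.0683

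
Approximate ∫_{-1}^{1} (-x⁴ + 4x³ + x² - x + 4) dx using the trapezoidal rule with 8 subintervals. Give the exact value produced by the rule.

8.24609375

h = (1 − (-1))/8 = 0.25.
Nodes x₀,…,x₈ = -1, -0.75, -0.5, -0.25, 0, 0.25, 0.5, 0.75, 1.
f(x) = -x⁴ + 4x³ + x² - x + 4: f₀=1, f₁=3.30859375, f₂=4.1875, f₃=4.24609375, f₄=4, f₅=3.87109375, f₆=4.1875, f₇=5.18359375, f₈=7.
(h/2)·[f₀ + 2f₁ + 2f₂ + 2f₃ + 2f₄ + 2f₅ + 2f₆ + 2f₇ + f₈] = 0.125·(65.96875) = 8.24609375.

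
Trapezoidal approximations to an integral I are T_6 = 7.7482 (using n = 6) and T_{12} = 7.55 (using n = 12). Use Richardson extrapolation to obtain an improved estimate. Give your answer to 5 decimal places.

7.48393

R = (4·T_{12} − T_6) / 3 = (4·7.55 − 7.7482)/3 = (22.4518)/3 = 7.48393.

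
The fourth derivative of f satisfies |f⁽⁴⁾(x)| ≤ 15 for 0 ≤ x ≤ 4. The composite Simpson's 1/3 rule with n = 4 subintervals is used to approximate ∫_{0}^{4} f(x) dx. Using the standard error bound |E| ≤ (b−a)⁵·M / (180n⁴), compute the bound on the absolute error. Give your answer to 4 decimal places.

|E| ≤ (4)⁵·15 / (180·4⁴) = 15360/46080 = 0.3333.

0.3333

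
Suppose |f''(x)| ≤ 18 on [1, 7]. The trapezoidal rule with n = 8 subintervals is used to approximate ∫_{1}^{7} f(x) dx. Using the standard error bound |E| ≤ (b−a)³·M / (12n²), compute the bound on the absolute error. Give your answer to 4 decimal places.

|E| ≤ (6)³·18 / (12·8²) = 3888/768 = 5.0625.

5.0625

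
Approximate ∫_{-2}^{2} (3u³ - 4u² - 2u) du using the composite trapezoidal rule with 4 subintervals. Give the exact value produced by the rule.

-24

h = (2 − (-2))/4 = 1.
Nodes u₀,…,u₄ = -2, -1, 0, 1, 2.
f(u) = 3u³ - 4u² - 2u: f₀=-36, f₁=-5, f₂=0, f₃=-3, f₄=4.
(h/2)·[f₀ + 2f₁ + 2f₂ + 2f₃ + f₄] = 0.5·(-48) = -24.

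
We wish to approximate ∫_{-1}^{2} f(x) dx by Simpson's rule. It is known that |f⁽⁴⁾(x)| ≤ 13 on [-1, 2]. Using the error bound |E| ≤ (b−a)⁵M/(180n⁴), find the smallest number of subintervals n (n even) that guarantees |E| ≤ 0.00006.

24

Need 3159/(180n⁴) ≤ 0.00006.
n⁴ ≥ 3159/(180·0.00006) = 292500 ⇒ n ≥ 23.2558, so the smallest even n is 24. (n must be even for Simpson's rule.)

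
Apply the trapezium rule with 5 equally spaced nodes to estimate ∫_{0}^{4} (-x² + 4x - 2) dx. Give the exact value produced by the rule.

h = (4 − 0)/4 = 1.
Nodes x₀,…,x₄ = 0, 1, 2, 3, 4.
f(x) = -x² + 4x - 2: f₀=-2, f₁=1, f₂=2, f₃=1, f₄=-2.
(h/2)·[f₀ + 2f₁ + 2f₂ + 2f₃ + f₄] = 0.5·(4) = 2.

2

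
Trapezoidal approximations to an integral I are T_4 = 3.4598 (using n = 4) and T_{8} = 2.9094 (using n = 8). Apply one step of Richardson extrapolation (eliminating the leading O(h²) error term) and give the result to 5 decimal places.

2.72593

R = (4·T_{8} − T_4) / 3 = (4·2.9094 − 3.4598)/3 = (8.1778)/3 = 2.72593.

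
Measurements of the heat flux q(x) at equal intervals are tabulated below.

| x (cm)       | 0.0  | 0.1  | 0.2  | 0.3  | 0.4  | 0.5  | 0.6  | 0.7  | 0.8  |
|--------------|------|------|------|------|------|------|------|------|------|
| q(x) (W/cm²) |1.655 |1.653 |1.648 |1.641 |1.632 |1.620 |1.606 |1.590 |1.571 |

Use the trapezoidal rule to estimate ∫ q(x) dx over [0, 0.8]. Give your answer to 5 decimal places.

h = 0.1, n = 8.
(h/2)·[y₀ + 2y₁ + 2y₂ + 2y₃ + 2y₄ + 2y₅ + 2y₆ + 2y₇ + y₈] = 0.05·(26.006) = 1.30030.

1.30030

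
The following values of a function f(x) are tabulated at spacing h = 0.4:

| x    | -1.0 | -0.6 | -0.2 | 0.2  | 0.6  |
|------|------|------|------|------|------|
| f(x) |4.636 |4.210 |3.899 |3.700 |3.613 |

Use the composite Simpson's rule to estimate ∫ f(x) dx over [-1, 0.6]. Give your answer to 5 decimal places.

h = 0.4, n = 4.
(h/3)·[y₀ + 4y₁ + 2y₂ + 4y₃ + y₄] = 0.133333·(47.687) = 6.35827.

6.35827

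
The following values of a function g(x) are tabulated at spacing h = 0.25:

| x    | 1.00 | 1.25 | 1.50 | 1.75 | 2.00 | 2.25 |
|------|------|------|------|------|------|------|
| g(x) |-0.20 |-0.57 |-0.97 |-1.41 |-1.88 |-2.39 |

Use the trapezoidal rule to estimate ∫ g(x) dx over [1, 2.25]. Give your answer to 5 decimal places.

-1.53125

h = 0.25, n = 5.
(h/2)·[y₀ + 2y₁ + 2y₂ + 2y₃ + 2y₄ + y₅] = 0.125·(-12.25) = -1.53125.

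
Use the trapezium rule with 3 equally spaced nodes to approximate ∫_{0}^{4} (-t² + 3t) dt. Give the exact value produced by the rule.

0

h = (4 − 0)/2 = 2.
Nodes t₀,…,t₂ = 0, 2, 4.
f(t) = -t² + 3t: f₀=0, f₁=2, f₂=-4.
(h/2)·[f₀ + 2f₁ + f₂] = 1·(0) = 0.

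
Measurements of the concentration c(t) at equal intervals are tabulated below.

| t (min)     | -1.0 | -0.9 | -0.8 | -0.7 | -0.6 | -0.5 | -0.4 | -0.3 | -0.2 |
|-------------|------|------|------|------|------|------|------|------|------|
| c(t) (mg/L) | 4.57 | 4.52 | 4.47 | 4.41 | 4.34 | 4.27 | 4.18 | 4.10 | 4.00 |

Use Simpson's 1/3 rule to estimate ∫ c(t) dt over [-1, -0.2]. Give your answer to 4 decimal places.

h = 0.1, n = 8.
(h/3)·[y₀ + 4y₁ + 2y₂ + 4y₃ + 2y₄ + 4y₅ + 2y₆ + 4y₇ + y₈] = 0.033333·(103.75) = 3.4583.

3.4583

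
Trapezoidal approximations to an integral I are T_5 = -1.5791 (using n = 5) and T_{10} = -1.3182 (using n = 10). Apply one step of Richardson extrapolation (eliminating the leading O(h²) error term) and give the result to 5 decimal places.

-1.23123

R = (4·T_{10} − T_5) / 3 = (4·(-1.3182) − (-1.5791))/3 = (-3.6937)/3 = -1.23123.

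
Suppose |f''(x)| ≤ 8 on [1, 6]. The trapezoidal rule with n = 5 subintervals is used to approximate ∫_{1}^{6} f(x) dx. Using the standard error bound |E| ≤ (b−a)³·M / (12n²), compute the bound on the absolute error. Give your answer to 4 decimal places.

3.3333

|E| ≤ (5)³·8 / (12·5²) = 1000/300 = 3.3333.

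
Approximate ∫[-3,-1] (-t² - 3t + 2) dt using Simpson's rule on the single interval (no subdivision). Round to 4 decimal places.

7.3333

S = (b−a)/6 · [f(-3) + 4f(-2) + f(-1)] = 0.333333·[2 + 4·4 + 4] = 7.3333.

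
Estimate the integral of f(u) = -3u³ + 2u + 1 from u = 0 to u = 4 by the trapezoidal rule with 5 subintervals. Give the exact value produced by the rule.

h = (4 − 0)/5 = 0.8.
Nodes u₀,…,u₅ = 0, 0.8, 1.6, 2.4, 3.2, 4.
f(u) = -3u³ + 2u + 1: f₀=1, f₁=1.064, f₂=-8.088, f₃=-35.672, f₄=-90.904, f₅=-183.
(h/2)·[f₀ + 2f₁ + 2f₂ + 2f₃ + 2f₄ + f₅] = 0.4·(-449.2) = -179.68.

-179.68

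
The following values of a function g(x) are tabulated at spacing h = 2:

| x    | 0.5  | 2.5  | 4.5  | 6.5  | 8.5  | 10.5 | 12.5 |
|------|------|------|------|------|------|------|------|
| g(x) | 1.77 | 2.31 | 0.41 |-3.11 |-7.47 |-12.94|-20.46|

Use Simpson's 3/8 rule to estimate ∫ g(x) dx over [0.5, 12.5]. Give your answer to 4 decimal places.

h = 2, n = 6.
(3h/8)·[y₀ + 3y₁ + 3y₂ + 2y₃ + 3y₄ + 3y₅ + y₆] = 0.75·(-77.98) = -58.4850.

-58.4850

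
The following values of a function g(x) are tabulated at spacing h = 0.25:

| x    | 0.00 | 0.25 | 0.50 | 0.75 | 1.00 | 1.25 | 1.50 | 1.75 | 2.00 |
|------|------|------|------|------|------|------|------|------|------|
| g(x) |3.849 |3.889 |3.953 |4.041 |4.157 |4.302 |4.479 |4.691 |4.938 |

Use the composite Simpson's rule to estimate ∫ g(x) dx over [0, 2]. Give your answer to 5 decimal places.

h = 0.25, n = 8.
(h/3)·[y₀ + 4y₁ + 2y₂ + 4y₃ + 2y₄ + 4y₅ + 2y₆ + 4y₇ + y₈] = 0.083333·(101.657) = 8.47142.

8.47142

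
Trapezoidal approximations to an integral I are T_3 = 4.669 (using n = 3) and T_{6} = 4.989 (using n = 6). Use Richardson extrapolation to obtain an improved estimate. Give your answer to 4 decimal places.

5.0957

R = (4·T_{6} − T_3) / 3 = (4·4.989 − 4.669)/3 = (15.287)/3 = 5.0957.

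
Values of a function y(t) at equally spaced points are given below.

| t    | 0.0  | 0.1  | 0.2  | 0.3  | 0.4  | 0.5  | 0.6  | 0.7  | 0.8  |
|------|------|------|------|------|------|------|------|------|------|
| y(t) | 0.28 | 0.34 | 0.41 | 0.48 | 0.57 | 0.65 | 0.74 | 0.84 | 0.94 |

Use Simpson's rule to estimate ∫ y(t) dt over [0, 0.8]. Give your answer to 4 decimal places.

h = 0.1, n = 8.
(h/3)·[y₀ + 4y₁ + 2y₂ + 4y₃ + 2y₄ + 4y₅ + 2y₆ + 4y₇ + y₈] = 0.033333·(13.90) = 0.4633.

0.4633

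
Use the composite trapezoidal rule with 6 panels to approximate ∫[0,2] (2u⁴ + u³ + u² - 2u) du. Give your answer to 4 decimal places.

16.2058

h = (2 − 0)/6 = 0.333333.
Nodes u₀,…,u₆ = 0, 0.333333, 0.666667, 1, 1.333333, 1.666667, 2.
f(u) = 2u⁴ + u³ + u² - 2u: f₀=0, f₁=-0.493827, f₂=-0.197531, f₃=2, f₄=7.802469, f₅=19.506173, f₆=40.
(h/2)·[f₀ + 2f₁ + 2f₂ + 2f₃ + 2f₄ + 2f₅ + f₆] = 0.166667·(97.234568) = 16.2058.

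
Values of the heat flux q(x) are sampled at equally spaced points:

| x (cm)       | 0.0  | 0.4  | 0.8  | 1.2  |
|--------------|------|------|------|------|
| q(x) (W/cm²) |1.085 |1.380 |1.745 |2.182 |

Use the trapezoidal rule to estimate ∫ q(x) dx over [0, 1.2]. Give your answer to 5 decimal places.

1.90340

h = 0.4, n = 3.
(h/2)·[y₀ + 2y₁ + 2y₂ + y₃] = 0.2·(9.517) = 1.90340.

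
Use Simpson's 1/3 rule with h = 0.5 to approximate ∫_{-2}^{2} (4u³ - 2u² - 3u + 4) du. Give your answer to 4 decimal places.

h = (2 − (-2))/8 = 0.5.
Nodes u₀,…,u₈ = -2, -1.5, -1, -0.5, 0, 0.5, 1, 1.5, 2.
f(u) = 4u³ - 2u² - 3u + 4: f₀=-30, f₁=-9.5, f₂=1, f₃=4.5, f₄=4, f₅=2.5, f₆=3, f₇=8.5, f₈=22.
(h/3)·[f₀ + 4f₁ + 2f₂ + 4f₃ + 2f₄ + 4f₅ + 2f₆ + 4f₇ + f₈] = 0.166667·(32) = 5.3333.

5.3333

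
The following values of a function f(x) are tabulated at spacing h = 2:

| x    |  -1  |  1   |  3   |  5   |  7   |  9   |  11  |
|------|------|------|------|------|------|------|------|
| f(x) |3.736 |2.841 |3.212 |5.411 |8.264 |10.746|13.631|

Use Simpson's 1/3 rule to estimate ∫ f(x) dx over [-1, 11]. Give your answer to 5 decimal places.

77.54067

h = 2, n = 6.
(h/3)·[y₀ + 4y₁ + 2y₂ + 4y₃ + 2y₄ + 4y₅ + y₆] = 0.666667·(116.311) = 77.54067.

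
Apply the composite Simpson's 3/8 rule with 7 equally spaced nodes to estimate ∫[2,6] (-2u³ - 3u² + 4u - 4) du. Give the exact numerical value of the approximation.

-800

h = (6 − 2)/6 = 0.666667.
Nodes u₀,…,u₆ = 2, 2.666667, 3.333333, 4, 4.666667, 5.333333, 6.
f(u) = -2u³ - 3u² + 4u - 4: f₀=-24, f₁=-52.592593, f₂=-98.074074, f₃=-164, f₄=-253.925926, f₅=-371.407407, f₆=-520.
(3h/8)·[f₀ + 3f₁ + 3f₂ + 2f₃ + 3f₄ + 3f₅ + f₆] = 0.25·(-3200) = -800.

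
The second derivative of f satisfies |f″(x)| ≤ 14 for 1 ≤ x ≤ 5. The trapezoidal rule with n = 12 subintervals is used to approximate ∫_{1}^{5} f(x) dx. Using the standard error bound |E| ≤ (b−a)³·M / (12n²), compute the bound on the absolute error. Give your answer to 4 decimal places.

0.5185

|E| ≤ (4)³·14 / (12·12²) = 896/1728 = 0.5185.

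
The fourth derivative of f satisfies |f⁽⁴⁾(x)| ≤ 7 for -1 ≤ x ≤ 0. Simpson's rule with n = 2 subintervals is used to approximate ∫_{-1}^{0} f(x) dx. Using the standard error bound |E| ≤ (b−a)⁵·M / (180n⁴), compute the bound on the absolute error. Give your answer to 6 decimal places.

0.002431

|E| ≤ (1)⁵·7 / (180·2⁴) = 7/2880 = 0.002431.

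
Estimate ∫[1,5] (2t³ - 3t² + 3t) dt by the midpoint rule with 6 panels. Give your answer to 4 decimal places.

h = (5 − 1)/6 = 0.666667.
Midpoints m₁,…,m₆ = 1.333333, 2, 2.666667, 3.333333, 4, 4.666667.
f(m₁)=3.407407, f(m₂)=10, f(m₃)=24.592593, f(m₄)=50.740741, f(m₅)=92, f(m₆)=151.925926.
h·[f(m₁) + f(m₂) + f(m₃) + f(m₄) + f(m₅) + f(m₆)] = 0.666667·(332.666667) = 221.7778.

221.7778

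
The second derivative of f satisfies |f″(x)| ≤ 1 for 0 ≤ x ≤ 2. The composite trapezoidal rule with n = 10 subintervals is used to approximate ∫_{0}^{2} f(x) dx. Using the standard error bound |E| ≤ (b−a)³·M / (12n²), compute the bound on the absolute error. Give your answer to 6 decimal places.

|E| ≤ (2)³·1 / (12·10²) = 8/1200 = 0.006667.

0.006667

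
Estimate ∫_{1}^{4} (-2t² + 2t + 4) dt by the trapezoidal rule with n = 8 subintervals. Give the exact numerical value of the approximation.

h = (4 − 1)/8 = 0.375.
Nodes t₀,…,t₈ = 1, 1.375, 1.75, 2.125, 2.5, 2.875, 3.25, 3.625, 4.
f(t) = -2t² + 2t + 4: f₀=4, f₁=2.96875, f₂=1.375, f₃=-0.78125, f₄=-3.5, f₅=-6.78125, f₆=-10.625, f₇=-15.03125, f₈=-20.
(h/2)·[f₀ + 2f₁ + 2f₂ + 2f₃ + 2f₄ + 2f₅ + 2f₆ + 2f₇ + f₈] = 0.1875·(-80.75) = -15.140625.

-15.140625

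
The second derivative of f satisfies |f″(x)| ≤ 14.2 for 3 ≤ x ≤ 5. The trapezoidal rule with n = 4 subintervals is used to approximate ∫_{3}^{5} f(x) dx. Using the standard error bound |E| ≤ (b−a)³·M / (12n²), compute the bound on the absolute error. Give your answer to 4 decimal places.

0.5917

|E| ≤ (2)³·14.2 / (12·4²) = 113.6/192 = 0.5917.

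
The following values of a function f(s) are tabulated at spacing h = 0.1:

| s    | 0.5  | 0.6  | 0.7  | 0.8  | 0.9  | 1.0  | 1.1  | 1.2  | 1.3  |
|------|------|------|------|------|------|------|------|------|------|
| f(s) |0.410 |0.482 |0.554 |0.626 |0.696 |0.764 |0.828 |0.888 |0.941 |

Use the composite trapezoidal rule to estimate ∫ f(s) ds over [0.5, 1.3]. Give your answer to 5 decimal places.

h = 0.1, n = 8.
(h/2)·[y₀ + 2y₁ + 2y₂ + 2y₃ + 2y₄ + 2y₅ + 2y₆ + 2y₇ + y₈] = 0.05·(11.027) = 0.55135.

0.55135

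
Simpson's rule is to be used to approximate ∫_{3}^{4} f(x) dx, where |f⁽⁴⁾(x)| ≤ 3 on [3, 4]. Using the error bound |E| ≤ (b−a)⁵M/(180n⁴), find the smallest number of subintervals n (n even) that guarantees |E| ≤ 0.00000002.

Need 3/(180n⁴) ≤ 0.00000002.
n⁴ ≥ 3/(180·0.00000002) = 833333 ⇒ n ≥ 30.2138, so the smallest even n is 32. (n must be even for Simpson's rule.)

32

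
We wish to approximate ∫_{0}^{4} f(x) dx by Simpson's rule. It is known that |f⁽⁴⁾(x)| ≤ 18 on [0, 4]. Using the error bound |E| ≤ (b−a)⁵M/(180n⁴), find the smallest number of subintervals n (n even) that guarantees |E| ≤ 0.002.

Need 18432/(180n⁴) ≤ 0.002.
n⁴ ≥ 18432/(180·0.002) = 51200 ⇒ n ≥ 15.0424, so the smallest even n is 16. (n must be even for Simpson's rule.)

16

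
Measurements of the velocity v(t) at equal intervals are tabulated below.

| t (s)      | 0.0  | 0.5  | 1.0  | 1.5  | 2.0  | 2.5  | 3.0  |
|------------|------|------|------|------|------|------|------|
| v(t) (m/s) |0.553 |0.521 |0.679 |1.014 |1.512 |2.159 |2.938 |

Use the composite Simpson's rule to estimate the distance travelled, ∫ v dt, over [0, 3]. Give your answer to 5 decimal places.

h = 0.5, n = 6.
(h/3)·[y₀ + 4y₁ + 2y₂ + 4y₃ + 2y₄ + 4y₅ + y₆] = 0.166667·(22.649) = 3.77483.

3.77483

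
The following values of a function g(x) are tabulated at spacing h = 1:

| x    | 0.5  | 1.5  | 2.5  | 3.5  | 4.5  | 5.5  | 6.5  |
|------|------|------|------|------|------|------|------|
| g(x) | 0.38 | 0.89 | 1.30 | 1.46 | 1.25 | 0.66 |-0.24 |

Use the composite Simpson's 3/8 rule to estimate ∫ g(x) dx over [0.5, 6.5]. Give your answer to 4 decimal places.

5.7600

h = 1, n = 6.
(3h/8)·[y₀ + 3y₁ + 3y₂ + 2y₃ + 3y₄ + 3y₅ + y₆] = 0.375·(15.36) = 5.7600.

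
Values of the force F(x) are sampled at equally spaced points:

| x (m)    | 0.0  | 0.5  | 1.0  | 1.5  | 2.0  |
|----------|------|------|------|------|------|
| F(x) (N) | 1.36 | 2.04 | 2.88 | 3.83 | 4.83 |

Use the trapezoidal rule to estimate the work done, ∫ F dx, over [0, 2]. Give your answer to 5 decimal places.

h = 0.5, n = 4.
(h/2)·[y₀ + 2y₁ + 2y₂ + 2y₃ + y₄] = 0.25·(23.69) = 5.92250.

5.92250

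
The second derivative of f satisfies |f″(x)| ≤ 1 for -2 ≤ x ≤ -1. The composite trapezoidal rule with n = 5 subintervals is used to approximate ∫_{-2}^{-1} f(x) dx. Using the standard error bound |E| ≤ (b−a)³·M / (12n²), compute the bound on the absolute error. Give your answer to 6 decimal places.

0.003333

|E| ≤ (1)³·1 / (12·5²) = 1/300 = 0.003333.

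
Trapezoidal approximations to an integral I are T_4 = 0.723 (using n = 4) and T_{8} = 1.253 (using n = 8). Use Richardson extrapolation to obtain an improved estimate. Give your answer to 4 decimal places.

R = (4·T_{8} − T_4) / 3 = (4·1.253 − 0.723)/3 = (4.289)/3 = 1.4297.

1.4297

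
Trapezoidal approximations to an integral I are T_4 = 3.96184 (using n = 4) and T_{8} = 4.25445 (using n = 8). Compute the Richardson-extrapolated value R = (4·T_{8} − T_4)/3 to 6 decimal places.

R = (4·T_{8} − T_4) / 3 = (4·4.25445 − 3.96184)/3 = (13.05596)/3 = 4.351987.

4.351987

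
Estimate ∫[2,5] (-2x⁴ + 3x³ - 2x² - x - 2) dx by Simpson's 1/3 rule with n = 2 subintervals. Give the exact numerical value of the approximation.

h = (5 − 2)/2 = 1.5.
Nodes x₀,…,x₂ = 2, 3.5, 5.
f(x) = -2x⁴ + 3x³ - 2x² - x - 2: f₀=-20, f₁=-201.5, f₂=-932.
(h/3)·[f₀ + 4f₁ + f₂] = 0.5·(-1758) = -879.

-879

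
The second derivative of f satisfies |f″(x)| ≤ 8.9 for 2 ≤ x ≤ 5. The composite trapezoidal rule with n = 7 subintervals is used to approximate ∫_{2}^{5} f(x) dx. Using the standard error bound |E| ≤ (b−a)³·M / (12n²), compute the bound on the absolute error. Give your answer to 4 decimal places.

|E| ≤ (3)³·8.9 / (12·7²) = 240.3/588 = 0.4087.

0.4087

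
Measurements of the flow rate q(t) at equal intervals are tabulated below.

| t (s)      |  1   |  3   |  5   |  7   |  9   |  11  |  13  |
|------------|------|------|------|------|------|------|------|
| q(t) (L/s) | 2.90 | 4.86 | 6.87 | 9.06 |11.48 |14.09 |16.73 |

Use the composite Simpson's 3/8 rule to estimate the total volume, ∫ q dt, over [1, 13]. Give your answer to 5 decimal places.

h = 2, n = 6.
(3h/8)·[y₀ + 3y₁ + 3y₂ + 2y₃ + 3y₄ + 3y₅ + y₆] = 0.75·(149.65) = 112.23750.

112.23750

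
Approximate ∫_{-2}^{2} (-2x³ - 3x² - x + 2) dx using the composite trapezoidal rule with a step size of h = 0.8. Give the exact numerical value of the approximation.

h = (2 − (-2))/5 = 0.8.
Nodes x₀,…,x₅ = -2, -1.2, -0.4, 0.4, 1.2, 2.
f(x) = -2x³ - 3x² - x + 2: f₀=8, f₁=2.336, f₂=2.048, f₃=0.992, f₄=-6.976, f₅=-28.
(h/2)·[f₀ + 2f₁ + 2f₂ + 2f₃ + 2f₄ + f₅] = 0.4·(-23.2) = -9.28.

-9.28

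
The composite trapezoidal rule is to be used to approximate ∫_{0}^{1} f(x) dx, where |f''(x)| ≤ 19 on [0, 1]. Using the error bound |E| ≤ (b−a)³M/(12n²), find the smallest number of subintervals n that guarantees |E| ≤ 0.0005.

Need 19/(12n²) ≤ 0.0005.
n² ≥ 19/(12·0.0005) = 3166.67 ⇒ n ≥ 56.2731, so the smallest n is 57.

57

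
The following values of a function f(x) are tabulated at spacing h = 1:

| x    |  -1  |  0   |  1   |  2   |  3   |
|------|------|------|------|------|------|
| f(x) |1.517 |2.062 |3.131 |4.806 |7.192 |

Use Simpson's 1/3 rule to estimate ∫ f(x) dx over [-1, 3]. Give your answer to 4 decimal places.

h = 1, n = 4.
(h/3)·[y₀ + 4y₁ + 2y₂ + 4y₃ + y₄] = 0.333333·(42.443) = 14.1477.

14.1477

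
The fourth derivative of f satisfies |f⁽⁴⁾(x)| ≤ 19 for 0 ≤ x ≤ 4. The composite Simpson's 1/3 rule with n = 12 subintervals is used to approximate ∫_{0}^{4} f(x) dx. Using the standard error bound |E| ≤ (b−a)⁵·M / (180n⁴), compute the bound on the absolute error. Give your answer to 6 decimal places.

0.005213

|E| ≤ (4)⁵·19 / (180·12⁴) = 19456/3732480 = 0.005213.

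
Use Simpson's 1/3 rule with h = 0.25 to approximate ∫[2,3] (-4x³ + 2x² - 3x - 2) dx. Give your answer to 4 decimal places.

h = (3 − 2)/4 = 0.25.
Nodes x₀,…,x₄ = 2, 2.25, 2.5, 2.75, 3.
f(x) = -4x³ + 2x² - 3x - 2: f₀=-32, f₁=-44.1875, f₂=-59.5, f₃=-78.3125, f₄=-101.
(h/3)·[f₀ + 4f₁ + 2f₂ + 4f₃ + f₄] = 0.083333·(-742) = -61.8333.

-61.8333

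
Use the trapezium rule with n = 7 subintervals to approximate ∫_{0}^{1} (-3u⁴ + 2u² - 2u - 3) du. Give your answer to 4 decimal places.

h = (1 − 0)/7 = 0.142857.
Nodes u₀,…,u₇ = 0, 0.142857, 0.285714, 0.428571, 0.571429, 0.714286, 0.857143, 1.
f(u) = -3u⁴ + 2u² - 2u - 3: f₀=-3, f₁=-3.246147, f₂=-3.428155, f₃=-3.591004, f₄=-3.809663, f₅=-4.189088, f₆=-4.864223, f₇=-6.
(h/2)·[f₀ + 2f₁ + 2f₂ + 2f₃ + 2f₄ + 2f₅ + 2f₆ + f₇] = 0.071429·(-55.256560) = -3.9469.

-3.9469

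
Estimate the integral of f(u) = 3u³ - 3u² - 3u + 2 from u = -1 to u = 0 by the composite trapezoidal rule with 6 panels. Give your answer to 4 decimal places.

h = (0 − (-1))/6 = 0.166667.
Nodes u₀,…,u₆ = -1, -0.833333, -0.666667, -0.5, -0.333333, -0.166667, 0.
f(u) = 3u³ - 3u² - 3u + 2: f₀=-1, f₁=0.680556, f₂=1.777778, f₃=2.375, f₄=2.555556, f₅=2.402778, f₆=2.
(h/2)·[f₀ + 2f₁ + 2f₂ + 2f₃ + 2f₄ + 2f₅ + f₆] = 0.083333·(20.583333) = 1.7153.

1.7153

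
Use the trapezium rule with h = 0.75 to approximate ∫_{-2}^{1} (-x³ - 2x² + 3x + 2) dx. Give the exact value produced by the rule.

h = (1 − (-2))/4 = 0.75.
Nodes x₀,…,x₄ = -2, -1.25, -0.5, 0.25, 1.
f(x) = -x³ - 2x² + 3x + 2: f₀=-4, f₁=-2.921875, f₂=0.125, f₃=2.609375, f₄=2.
(h/2)·[f₀ + 2f₁ + 2f₂ + 2f₃ + f₄] = 0.375·(-2.375) = -0.890625.

-0.890625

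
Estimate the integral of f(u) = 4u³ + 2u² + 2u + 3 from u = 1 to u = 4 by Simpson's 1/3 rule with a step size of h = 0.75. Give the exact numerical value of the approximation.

321

h = (4 − 1)/4 = 0.75.
Nodes u₀,…,u₄ = 1, 1.75, 2.5, 3.25, 4.
f(u) = 4u³ + 2u² + 2u + 3: f₀=11, f₁=34.0625, f₂=83, f₃=167.9375, f₄=299.
(h/3)·[f₀ + 4f₁ + 2f₂ + 4f₃ + f₄] = 0.25·(1284) = 321.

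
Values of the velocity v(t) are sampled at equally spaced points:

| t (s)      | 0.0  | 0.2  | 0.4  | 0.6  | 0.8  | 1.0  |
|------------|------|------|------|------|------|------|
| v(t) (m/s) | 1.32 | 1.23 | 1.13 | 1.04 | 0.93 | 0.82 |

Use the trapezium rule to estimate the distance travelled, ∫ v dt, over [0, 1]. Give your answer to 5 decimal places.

h = 0.2, n = 5.
(h/2)·[y₀ + 2y₁ + 2y₂ + 2y₃ + 2y₄ + y₅] = 0.1·(10.80) = 1.08000.

1.08000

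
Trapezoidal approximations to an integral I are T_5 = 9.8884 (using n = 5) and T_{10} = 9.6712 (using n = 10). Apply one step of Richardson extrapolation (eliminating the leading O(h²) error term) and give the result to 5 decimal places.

R = (4·T_{10} − T_5) / 3 = (4·9.6712 − 9.8884)/3 = (28.7964)/3 = 9.59880.

9.59880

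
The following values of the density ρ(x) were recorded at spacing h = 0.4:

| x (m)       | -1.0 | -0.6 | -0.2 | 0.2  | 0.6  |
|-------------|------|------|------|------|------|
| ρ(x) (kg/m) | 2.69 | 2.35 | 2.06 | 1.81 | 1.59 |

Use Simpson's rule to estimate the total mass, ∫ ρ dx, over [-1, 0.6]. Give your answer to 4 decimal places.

h = 0.4, n = 4.
(h/3)·[y₀ + 4y₁ + 2y₂ + 4y₃ + y₄] = 0.133333·(25.04) = 3.3387.

3.3387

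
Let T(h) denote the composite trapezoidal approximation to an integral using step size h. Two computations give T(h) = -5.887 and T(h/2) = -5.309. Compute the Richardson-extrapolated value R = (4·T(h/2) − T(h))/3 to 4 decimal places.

-5.1163

R = (4·T(h/2) − T(h)) / 3 = (4·(-5.309) − (-5.887))/3 = (-15.349)/3 = -5.1163.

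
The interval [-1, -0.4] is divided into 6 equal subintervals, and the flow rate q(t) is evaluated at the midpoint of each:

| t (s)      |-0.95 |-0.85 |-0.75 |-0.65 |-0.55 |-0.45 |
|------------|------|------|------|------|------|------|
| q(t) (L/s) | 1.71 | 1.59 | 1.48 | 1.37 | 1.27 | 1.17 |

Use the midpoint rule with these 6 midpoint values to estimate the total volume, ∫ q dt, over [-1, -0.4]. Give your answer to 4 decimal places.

h = 0.1, n = 6.
h·[y(m₁) + y(m₂) + y(m₃) + y(m₄) + y(m₅) + y(m₆)] = 0.1·(8.59) = 0.8590.

0.8590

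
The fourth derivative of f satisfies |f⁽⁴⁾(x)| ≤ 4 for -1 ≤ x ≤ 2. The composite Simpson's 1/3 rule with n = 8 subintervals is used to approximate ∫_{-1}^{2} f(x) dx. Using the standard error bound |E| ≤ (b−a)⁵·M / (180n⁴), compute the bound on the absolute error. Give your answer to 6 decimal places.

0.001318

|E| ≤ (3)⁵·4 / (180·8⁴) = 972/737280 = 0.001318.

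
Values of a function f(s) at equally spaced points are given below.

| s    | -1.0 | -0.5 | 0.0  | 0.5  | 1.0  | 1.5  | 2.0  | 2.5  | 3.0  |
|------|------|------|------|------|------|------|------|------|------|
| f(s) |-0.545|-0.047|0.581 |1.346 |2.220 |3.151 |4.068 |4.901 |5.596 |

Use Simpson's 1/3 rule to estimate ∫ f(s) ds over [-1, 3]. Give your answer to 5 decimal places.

9.36550

h = 0.5, n = 8.
(h/3)·[y₀ + 4y₁ + 2y₂ + 4y₃ + 2y₄ + 4y₅ + 2y₆ + 4y₇ + y₈] = 0.166667·(56.193) = 9.36550.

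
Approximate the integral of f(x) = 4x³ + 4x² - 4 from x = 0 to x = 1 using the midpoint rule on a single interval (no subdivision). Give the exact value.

-2.5

M = (b−a)·f(0.5) = 1·(-2.5) = -2.5.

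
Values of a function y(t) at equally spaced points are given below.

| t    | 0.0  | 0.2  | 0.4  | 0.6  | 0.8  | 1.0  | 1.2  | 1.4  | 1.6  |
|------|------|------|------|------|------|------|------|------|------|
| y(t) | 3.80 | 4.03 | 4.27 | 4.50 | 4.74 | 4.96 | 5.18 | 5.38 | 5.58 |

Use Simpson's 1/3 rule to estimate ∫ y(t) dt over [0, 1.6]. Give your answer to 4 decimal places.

7.5493

h = 0.2, n = 8.
(h/3)·[y₀ + 4y₁ + 2y₂ + 4y₃ + 2y₄ + 4y₅ + 2y₆ + 4y₇ + y₈] = 0.066667·(113.24) = 7.5493.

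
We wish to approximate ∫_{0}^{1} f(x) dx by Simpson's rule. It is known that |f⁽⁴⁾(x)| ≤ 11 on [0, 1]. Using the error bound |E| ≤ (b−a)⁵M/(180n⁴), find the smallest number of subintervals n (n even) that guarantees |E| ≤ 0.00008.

Need 11/(180n⁴) ≤ 0.00008.
n⁴ ≥ 11/(180·0.00008) = 763.889 ⇒ n ≥ 5.2572, so the smallest even n is 6. (n must be even for Simpson's rule.)

6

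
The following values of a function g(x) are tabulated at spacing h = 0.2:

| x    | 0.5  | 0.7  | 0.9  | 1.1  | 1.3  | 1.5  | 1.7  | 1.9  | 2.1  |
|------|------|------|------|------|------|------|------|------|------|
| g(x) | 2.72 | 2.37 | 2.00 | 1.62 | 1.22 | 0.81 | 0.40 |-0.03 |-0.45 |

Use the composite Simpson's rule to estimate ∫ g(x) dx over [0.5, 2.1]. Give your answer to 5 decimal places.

1.90600

h = 0.2, n = 8.
(h/3)·[y₀ + 4y₁ + 2y₂ + 4y₃ + 2y₄ + 4y₅ + 2y₆ + 4y₇ + y₈] = 0.066667·(28.59) = 1.90600.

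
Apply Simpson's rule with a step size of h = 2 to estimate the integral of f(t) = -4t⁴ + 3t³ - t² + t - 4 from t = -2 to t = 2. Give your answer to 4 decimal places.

-106.6667

h = (2 − (-2))/2 = 2.
Nodes t₀,…,t₂ = -2, 0, 2.
f(t) = -4t⁴ + 3t³ - t² + t - 4: f₀=-98, f₁=-4, f₂=-46.
(h/3)·[f₀ + 4f₁ + f₂] = 0.666667·(-160) = -106.6667.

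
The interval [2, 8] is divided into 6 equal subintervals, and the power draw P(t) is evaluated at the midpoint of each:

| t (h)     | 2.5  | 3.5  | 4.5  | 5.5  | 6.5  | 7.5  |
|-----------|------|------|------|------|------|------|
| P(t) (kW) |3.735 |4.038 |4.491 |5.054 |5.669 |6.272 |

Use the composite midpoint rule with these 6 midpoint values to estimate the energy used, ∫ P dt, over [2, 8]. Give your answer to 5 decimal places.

h = 1, n = 6.
h·[y(m₁) + y(m₂) + y(m₃) + y(m₄) + y(m₅) + y(m₆)] = 1·(29.259) = 29.25900.

29.25900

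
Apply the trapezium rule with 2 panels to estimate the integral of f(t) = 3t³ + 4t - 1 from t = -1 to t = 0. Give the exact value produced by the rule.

-3.9375

h = (0 − (-1))/2 = 0.5.
Nodes t₀,…,t₂ = -1, -0.5, 0.
f(t) = 3t³ + 4t - 1: f₀=-8, f₁=-3.375, f₂=-1.
(h/2)·[f₀ + 2f₁ + f₂] = 0.25·(-15.75) = -3.9375.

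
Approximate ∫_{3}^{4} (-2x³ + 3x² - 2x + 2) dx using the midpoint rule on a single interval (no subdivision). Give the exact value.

M = (b−a)·f(3.5) = 1·(-54) = -54.

-54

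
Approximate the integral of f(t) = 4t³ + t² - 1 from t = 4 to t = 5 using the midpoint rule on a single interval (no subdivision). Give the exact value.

383.75

M = (b−a)·f(4.5) = 1·(383.75) = 383.75.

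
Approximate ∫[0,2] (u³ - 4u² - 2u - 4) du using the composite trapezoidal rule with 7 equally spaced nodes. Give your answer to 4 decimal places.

-18.7037

h = (2 − 0)/6 = 0.333333.
Nodes u₀,…,u₆ = 0, 0.333333, 0.666667, 1, 1.333333, 1.666667, 2.
f(u) = u³ - 4u² - 2u - 4: f₀=-4, f₁=-5.074074, f₂=-6.814815, f₃=-9, f₄=-11.407407, f₅=-13.814815, f₆=-16.
(h/2)·[f₀ + 2f₁ + 2f₂ + 2f₃ + 2f₄ + 2f₅ + f₆] = 0.166667·(-112.222222) = -18.7037.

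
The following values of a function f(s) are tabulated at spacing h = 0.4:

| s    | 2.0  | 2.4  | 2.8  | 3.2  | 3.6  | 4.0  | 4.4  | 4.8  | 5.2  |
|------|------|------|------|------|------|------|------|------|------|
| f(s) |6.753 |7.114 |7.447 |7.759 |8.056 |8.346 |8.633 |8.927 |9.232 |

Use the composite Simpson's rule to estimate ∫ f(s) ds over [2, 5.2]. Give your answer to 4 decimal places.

25.7121

h = 0.4, n = 8.
(h/3)·[y₀ + 4y₁ + 2y₂ + 4y₃ + 2y₄ + 4y₅ + 2y₆ + 4y₇ + y₈] = 0.133333·(192.841) = 25.7121.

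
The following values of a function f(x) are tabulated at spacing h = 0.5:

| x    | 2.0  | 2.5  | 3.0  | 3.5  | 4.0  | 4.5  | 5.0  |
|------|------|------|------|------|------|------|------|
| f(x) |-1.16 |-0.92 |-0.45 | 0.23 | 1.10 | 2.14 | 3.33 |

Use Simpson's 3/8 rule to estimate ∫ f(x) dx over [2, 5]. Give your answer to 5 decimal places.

1.54500

h = 0.5, n = 6.
(3h/8)·[y₀ + 3y₁ + 3y₂ + 2y₃ + 3y₄ + 3y₅ + y₆] = 0.1875·(8.24) = 1.54500.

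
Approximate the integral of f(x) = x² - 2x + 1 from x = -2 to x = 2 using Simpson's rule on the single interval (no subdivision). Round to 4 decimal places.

9.3333

S = (b−a)/6 · [f(-2) + 4f(0) + f(2)] = 0.666667·[9 + 4·1 + 1] = 9.3333.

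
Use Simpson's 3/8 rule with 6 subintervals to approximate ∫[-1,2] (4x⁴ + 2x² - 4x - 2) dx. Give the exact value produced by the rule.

20.625

h = (2 − (-1))/6 = 0.5.
Nodes x₀,…,x₆ = -1, -0.5, 0, 0.5, 1, 1.5, 2.
f(x) = 4x⁴ + 2x² - 4x - 2: f₀=8, f₁=0.75, f₂=-2, f₃=-3.25, f₄=0, f₅=16.75, f₆=62.
(3h/8)·[f₀ + 3f₁ + 3f₂ + 2f₃ + 3f₄ + 3f₅ + f₆] = 0.1875·(110) = 20.625.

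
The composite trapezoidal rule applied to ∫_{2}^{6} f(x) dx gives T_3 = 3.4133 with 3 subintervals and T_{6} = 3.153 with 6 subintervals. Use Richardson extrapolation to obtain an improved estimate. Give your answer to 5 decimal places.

R = (4·T_{6} − T_3) / 3 = (4·3.153 − 3.4133)/3 = (9.1987)/3 = 3.06623.

3.06623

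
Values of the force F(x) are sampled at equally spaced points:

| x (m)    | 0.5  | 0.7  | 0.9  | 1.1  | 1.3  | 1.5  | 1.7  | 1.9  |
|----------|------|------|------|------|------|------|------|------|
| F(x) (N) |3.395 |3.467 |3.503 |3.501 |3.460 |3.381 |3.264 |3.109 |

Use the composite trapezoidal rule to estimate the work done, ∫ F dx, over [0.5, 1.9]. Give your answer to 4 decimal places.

h = 0.2, n = 7.
(h/2)·[y₀ + 2y₁ + 2y₂ + 2y₃ + 2y₄ + 2y₅ + 2y₆ + y₇] = 0.1·(47.656) = 4.7656.

4.7656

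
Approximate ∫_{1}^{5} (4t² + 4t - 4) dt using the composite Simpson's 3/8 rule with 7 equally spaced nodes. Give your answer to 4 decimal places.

h = (5 − 1)/6 = 0.666667.
Nodes t₀,…,t₆ = 1, 1.666667, 2.333333, 3, 3.666667, 4.333333, 5.
f(t) = 4t² + 4t - 4: f₀=4, f₁=13.777778, f₂=27.111111, f₃=44, f₄=64.444444, f₅=88.444444, f₆=116.
(3h/8)·[f₀ + 3f₁ + 3f₂ + 2f₃ + 3f₄ + 3f₅ + f₆] = 0.25·(789.333333) = 197.3333.

197.3333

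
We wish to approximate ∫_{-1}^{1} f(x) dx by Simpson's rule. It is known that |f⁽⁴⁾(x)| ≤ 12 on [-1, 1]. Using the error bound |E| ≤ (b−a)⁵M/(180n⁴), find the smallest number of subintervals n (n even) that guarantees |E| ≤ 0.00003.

Need 384/(180n⁴) ≤ 0.00003.
n⁴ ≥ 384/(180·0.00003) = 71111.1 ⇒ n ≥ 16.3299, so the smallest even n is 18. (n must be even for Simpson's rule.)

18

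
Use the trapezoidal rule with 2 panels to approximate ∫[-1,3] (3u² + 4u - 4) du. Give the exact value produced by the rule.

h = (3 − (-1))/2 = 2.
Nodes u₀,…,u₂ = -1, 1, 3.
f(u) = 3u² + 4u - 4: f₀=-5, f₁=3, f₂=35.
(h/2)·[f₀ + 2f₁ + f₂] = 1·(36) = 36.

36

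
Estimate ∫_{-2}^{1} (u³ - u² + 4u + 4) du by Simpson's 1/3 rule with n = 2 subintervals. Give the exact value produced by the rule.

h = (1 − (-2))/2 = 1.5.
Nodes u₀,…,u₂ = -2, -0.5, 1.
f(u) = u³ - u² + 4u + 4: f₀=-16, f₁=1.625, f₂=8.
(h/3)·[f₀ + 4f₁ + f₂] = 0.5·(-1.5) = -0.75.

-0.75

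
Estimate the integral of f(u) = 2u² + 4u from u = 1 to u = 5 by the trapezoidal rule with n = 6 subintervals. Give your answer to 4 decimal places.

131.2593

h = (5 − 1)/6 = 0.666667.
Nodes u₀,…,u₆ = 1, 1.666667, 2.333333, 3, 3.666667, 4.333333, 5.
f(u) = 2u² + 4u: f₀=6, f₁=12.222222, f₂=20.222222, f₃=30, f₄=41.555556, f₅=54.888889, f₆=70.
(h/2)·[f₀ + 2f₁ + 2f₂ + 2f₃ + 2f₄ + 2f₅ + f₆] = 0.333333·(393.777778) = 131.2593.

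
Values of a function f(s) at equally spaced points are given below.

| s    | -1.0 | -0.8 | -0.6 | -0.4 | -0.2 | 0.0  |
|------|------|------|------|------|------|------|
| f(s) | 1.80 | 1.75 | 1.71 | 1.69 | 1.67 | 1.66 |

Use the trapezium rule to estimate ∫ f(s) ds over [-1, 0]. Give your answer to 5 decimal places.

1.71000

h = 0.2, n = 5.
(h/2)·[y₀ + 2y₁ + 2y₂ + 2y₃ + 2y₄ + y₅] = 0.1·(17.10) = 1.71000.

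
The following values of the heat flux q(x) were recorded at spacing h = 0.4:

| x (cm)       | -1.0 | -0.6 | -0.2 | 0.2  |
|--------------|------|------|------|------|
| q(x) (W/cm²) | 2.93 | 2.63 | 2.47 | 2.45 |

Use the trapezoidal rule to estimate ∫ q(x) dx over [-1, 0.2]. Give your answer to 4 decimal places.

3.1160

h = 0.4, n = 3.
(h/2)·[y₀ + 2y₁ + 2y₂ + y₃] = 0.2·(15.58) = 3.1160.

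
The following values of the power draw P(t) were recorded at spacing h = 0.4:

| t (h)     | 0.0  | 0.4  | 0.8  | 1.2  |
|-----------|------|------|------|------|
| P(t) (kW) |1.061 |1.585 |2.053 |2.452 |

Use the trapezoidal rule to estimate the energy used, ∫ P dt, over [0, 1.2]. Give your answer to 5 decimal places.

h = 0.4, n = 3.
(h/2)·[y₀ + 2y₁ + 2y₂ + y₃] = 0.2·(10.789) = 2.15780.

2.15780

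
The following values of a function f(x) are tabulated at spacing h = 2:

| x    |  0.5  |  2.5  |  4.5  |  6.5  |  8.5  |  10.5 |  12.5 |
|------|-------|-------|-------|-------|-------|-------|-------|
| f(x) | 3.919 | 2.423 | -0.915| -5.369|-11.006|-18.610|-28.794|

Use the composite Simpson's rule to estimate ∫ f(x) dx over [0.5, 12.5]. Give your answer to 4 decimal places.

h = 2, n = 6.
(h/3)·[y₀ + 4y₁ + 2y₂ + 4y₃ + 2y₄ + 4y₅ + y₆] = 0.666667·(-134.941) = -89.9607.

-89.9607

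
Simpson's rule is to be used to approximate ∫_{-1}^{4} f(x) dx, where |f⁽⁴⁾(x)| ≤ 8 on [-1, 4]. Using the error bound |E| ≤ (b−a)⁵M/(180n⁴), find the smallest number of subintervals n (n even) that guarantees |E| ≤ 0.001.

20

Need 25000/(180n⁴) ≤ 0.001.
n⁴ ≥ 25000/(180·0.001) = 138889 ⇒ n ≥ 19.3049, so the smallest even n is 20. (n must be even for Simpson's rule.)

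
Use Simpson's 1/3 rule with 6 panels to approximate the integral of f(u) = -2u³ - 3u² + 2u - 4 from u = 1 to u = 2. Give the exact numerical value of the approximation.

h = (2 − 1)/6 = 0.166667.
Nodes u₀,…,u₆ = 1, 1.166667, 1.333333, 1.5, 1.666667, 1.833333, 2.
f(u) = -2u³ - 3u² + 2u - 4: f₀=-7, f₁=-8.925926, f₂=-11.407407, f₃=-14.5, f₄=-18.259259, f₅=-22.740741, f₆=-28.
(h/3)·[f₀ + 4f₁ + 2f₂ + 4f₃ + 2f₄ + 4f₅ + f₆] = 0.055556·(-279) = -15.5.

-15.5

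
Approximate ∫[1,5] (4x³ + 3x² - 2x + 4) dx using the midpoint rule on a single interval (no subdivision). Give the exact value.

M = (b−a)·f(3) = 4·(133) = 532.

532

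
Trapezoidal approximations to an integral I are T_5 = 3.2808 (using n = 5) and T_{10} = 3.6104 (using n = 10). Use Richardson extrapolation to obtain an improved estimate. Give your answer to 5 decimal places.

R = (4·T_{10} − T_5) / 3 = (4·3.6104 − 3.2808)/3 = (11.1608)/3 = 3.72027.

3.72027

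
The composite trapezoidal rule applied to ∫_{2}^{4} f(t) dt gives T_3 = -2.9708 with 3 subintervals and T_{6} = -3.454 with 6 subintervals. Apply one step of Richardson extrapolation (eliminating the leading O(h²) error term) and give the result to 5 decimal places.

-3.61507

R = (4·T_{6} − T_3) / 3 = (4·(-3.454) − (-2.9708))/3 = (-10.8452)/3 = -3.61507.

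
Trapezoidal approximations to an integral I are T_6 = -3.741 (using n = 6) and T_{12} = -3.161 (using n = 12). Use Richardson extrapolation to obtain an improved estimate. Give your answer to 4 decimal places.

-2.9677

R = (4·T_{12} − T_6) / 3 = (4·(-3.161) − (-3.741))/3 = (-8.903)/3 = -2.9677.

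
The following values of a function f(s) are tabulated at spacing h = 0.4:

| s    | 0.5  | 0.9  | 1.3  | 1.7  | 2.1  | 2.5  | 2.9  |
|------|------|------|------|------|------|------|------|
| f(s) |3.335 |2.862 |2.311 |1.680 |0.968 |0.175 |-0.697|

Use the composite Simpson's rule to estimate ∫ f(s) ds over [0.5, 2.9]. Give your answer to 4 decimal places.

3.7419

h = 0.4, n = 6.
(h/3)·[y₀ + 4y₁ + 2y₂ + 4y₃ + 2y₄ + 4y₅ + y₆] = 0.133333·(28.064) = 3.7419.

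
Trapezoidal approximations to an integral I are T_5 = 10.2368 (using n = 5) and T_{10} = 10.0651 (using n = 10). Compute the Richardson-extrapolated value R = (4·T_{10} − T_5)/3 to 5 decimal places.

10.00787

R = (4·T_{10} − T_5) / 3 = (4·10.0651 − 10.2368)/3 = (30.0236)/3 = 10.00787.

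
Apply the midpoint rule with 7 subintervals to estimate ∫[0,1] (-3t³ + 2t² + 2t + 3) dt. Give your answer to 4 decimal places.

h = (1 − 0)/7 = 0.142857.
Midpoints m₁,…,m₇ = 0.071429, 0.214286, 0.357143, 0.5, 0.642857, 0.785714, 0.928571.
f(m₁)=3.151968, f(m₂)=3.490889, f(m₃)=3.832726, f(m₄)=4.125, f(m₅)=4.315233, f(m₆)=4.350948, f(m₇)=4.179665.
h·[f(m₁) + f(m₂) + f(m₃) + f(m₄) + f(m₅) + f(m₆) + f(m₇)] = 0.142857·(27.446429) = 3.9209.

3.9209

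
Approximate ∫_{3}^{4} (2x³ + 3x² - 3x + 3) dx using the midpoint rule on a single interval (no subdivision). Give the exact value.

M = (b−a)·f(3.5) = 1·(115) = 115.

115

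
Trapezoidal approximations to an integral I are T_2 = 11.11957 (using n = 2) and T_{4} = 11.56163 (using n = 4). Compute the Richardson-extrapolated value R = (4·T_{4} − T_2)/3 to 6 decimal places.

R = (4·T_{4} − T_2) / 3 = (4·11.56163 − 11.11957)/3 = (35.12695)/3 = 11.708983.

11.708983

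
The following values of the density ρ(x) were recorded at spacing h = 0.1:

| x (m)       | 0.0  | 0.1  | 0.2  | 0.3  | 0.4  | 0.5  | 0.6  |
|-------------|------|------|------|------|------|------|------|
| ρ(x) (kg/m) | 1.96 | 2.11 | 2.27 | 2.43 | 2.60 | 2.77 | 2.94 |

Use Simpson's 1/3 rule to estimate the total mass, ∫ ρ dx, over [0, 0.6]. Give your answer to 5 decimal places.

1.46267

h = 0.1, n = 6.
(h/3)·[y₀ + 4y₁ + 2y₂ + 4y₃ + 2y₄ + 4y₅ + y₆] = 0.033333·(43.88) = 1.46267.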